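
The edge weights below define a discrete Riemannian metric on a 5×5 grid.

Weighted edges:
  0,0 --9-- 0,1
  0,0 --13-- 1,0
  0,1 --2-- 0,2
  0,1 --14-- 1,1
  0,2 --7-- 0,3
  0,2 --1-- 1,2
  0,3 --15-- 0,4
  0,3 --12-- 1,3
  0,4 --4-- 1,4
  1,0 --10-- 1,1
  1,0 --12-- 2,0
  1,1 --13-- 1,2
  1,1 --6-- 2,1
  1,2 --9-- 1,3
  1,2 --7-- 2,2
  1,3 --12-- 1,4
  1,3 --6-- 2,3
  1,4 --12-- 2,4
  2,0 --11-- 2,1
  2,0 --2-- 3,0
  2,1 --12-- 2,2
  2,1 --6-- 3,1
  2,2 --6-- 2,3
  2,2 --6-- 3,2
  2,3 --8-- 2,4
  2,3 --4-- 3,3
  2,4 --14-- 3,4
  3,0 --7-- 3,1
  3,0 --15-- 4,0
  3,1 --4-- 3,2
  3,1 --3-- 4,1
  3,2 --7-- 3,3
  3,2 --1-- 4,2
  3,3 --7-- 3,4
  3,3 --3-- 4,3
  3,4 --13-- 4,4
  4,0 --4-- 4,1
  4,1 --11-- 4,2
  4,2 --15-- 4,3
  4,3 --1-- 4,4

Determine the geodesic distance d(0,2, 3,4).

Shortest path: 0,2 → 1,2 → 2,2 → 2,3 → 3,3 → 3,4, total weight = 25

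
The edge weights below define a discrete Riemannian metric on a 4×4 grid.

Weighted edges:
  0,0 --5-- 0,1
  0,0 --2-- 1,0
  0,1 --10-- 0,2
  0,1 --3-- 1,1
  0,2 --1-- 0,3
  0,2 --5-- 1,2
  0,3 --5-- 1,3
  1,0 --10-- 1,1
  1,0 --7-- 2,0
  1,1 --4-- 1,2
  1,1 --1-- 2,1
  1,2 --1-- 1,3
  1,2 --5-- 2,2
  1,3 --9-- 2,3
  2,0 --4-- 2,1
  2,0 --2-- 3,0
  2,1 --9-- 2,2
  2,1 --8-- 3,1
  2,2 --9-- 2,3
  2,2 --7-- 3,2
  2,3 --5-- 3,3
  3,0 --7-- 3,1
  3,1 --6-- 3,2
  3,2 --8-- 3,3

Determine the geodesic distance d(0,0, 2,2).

Shortest path: 0,0 → 0,1 → 1,1 → 1,2 → 2,2, total weight = 17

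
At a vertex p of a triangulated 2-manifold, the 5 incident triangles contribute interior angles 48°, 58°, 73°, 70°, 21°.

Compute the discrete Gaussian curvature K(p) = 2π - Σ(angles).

Sum of angles = 270°. K = 360° - 270° = 90° = π/2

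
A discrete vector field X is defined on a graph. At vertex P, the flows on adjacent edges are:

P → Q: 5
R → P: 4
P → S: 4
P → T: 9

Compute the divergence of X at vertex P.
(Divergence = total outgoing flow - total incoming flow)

Divergence = sum of outgoing flows = 5 + (-4) + 4 + 9 = 14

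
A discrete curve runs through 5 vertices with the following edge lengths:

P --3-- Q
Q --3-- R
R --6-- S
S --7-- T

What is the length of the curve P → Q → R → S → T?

Arc length = 3 + 3 + 6 + 7 = 19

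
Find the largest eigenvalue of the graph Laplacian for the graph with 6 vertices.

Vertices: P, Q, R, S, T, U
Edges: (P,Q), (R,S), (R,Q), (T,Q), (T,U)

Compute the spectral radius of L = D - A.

Degrees: deg(P) = 1, deg(Q) = 3, deg(R) = 2, deg(S) = 1, deg(T) = 2, deg(U) = 1.
L = D − A with rows/columns ordered (P, Q, R, S, T, U):
  [ 1, -1,  0,  0,  0,  0]
  [-1,  3, -1,  0, -1,  0]
  [ 0, -1,  2, -1,  0,  0]
  [ 0,  0, -1,  1,  0,  0]
  [ 0, -1,  0,  0,  2, -1]
  [ 0,  0,  0,  0, -1,  1]
Characteristic polynomial: det(λI − L) = λ(λ² − 3λ + 1)(λ² − 5λ + 3)(λ − 2).
Roots: λ = 0; (λ² − 3λ + 1) = 0 ⇒ λ = (3 ± √5)/2 ≈ 0.382, 2.618; (λ² − 5λ + 3) = 0 ⇒ λ = (5 ± √13)/2 ≈ 0.6972, 4.3028; (λ − 2) = 0 ⇒ λ = 2.
(Check: the roots sum (with multiplicity) to 10, matching trace L = Σdeg = 2·5 = 10.)
Laplacian eigenvalues: [0.0, 0.382, 0.6972, 2.0, 2.618, 4.3028]. Largest eigenvalue (spectral radius) = 4.3028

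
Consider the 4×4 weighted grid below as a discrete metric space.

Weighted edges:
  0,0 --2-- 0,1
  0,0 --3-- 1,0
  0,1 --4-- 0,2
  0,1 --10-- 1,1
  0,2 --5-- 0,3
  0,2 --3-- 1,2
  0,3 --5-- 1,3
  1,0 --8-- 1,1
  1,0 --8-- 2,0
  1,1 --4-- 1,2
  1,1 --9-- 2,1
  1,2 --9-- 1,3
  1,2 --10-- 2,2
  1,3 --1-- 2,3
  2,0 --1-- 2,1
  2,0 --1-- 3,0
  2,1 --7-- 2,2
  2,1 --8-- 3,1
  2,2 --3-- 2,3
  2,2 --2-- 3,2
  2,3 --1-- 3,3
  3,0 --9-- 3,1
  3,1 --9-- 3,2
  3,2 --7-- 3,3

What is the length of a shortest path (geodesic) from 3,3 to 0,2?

Shortest path: 3,3 → 2,3 → 1,3 → 0,3 → 0,2, total weight = 12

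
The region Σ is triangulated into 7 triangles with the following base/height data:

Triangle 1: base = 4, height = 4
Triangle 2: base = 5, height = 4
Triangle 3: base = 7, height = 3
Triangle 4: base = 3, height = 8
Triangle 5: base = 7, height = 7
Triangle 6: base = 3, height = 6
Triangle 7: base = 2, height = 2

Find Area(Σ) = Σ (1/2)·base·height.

(1/2)×4×4 + (1/2)×5×4 + (1/2)×7×3 + (1/2)×3×8 + (1/2)×7×7 + (1/2)×3×6 + (1/2)×2×2 = 76.0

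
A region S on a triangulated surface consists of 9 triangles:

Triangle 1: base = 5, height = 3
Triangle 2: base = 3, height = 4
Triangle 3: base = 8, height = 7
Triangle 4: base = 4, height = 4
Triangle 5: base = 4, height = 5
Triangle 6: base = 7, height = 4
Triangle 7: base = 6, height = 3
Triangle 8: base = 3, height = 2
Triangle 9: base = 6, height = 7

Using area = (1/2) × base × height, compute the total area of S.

(1/2)×5×3 + (1/2)×3×4 + (1/2)×8×7 + (1/2)×4×4 + (1/2)×4×5 + (1/2)×7×4 + (1/2)×6×3 + (1/2)×3×2 + (1/2)×6×7 = 106.5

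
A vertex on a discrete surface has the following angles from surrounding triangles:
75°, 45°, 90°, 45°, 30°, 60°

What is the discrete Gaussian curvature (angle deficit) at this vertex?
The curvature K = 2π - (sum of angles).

Sum of angles = 345°. K = 360° - 345° = 15°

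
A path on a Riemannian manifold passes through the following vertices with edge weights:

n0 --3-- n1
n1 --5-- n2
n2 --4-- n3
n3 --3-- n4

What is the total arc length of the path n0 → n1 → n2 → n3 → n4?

Arc length = 3 + 5 + 4 + 3 = 15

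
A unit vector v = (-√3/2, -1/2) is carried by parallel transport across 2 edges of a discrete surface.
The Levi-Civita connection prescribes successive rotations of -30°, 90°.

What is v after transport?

Total rotation: (-30°) + 90° = 60°. Final vector: (0, -1)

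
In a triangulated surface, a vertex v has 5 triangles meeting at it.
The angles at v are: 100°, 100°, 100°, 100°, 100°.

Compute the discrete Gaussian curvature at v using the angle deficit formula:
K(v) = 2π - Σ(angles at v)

Sum of angles = 500°. K = 360° - 500° = -140° = -7π/9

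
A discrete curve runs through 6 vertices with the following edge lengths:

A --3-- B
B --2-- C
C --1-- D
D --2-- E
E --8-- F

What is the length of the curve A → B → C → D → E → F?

Arc length = 3 + 2 + 1 + 2 + 8 = 16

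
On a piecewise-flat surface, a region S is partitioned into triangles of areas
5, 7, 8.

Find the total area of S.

5 + 7 + 8 = 20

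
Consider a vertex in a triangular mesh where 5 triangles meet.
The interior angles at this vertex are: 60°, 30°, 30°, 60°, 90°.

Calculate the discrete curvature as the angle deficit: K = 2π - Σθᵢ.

Sum of angles = 270°. K = 360° - 270° = 90° = π/2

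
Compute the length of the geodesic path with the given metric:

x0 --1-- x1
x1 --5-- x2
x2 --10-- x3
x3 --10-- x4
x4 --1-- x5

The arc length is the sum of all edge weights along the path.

Arc length = 1 + 5 + 10 + 10 + 1 = 27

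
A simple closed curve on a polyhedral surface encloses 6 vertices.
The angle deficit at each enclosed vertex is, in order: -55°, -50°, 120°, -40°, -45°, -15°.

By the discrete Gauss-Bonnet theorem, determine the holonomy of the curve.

Holonomy = total enclosed curvature = (-55°) + (-50°) + 120° + (-40°) + (-45°) + (-15°) = -85°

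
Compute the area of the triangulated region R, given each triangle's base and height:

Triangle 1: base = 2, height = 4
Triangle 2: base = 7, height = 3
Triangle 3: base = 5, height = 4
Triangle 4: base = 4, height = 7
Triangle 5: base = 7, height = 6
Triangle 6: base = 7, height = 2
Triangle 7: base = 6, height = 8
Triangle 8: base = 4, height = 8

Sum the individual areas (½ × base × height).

(1/2)×2×4 + (1/2)×7×3 + (1/2)×5×4 + (1/2)×4×7 + (1/2)×7×6 + (1/2)×7×2 + (1/2)×6×8 + (1/2)×4×8 = 106.5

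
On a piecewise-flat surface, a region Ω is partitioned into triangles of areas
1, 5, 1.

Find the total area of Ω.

1 + 5 + 1 = 7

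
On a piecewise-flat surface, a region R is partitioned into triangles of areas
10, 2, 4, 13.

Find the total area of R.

10 + 2 + 4 + 13 = 29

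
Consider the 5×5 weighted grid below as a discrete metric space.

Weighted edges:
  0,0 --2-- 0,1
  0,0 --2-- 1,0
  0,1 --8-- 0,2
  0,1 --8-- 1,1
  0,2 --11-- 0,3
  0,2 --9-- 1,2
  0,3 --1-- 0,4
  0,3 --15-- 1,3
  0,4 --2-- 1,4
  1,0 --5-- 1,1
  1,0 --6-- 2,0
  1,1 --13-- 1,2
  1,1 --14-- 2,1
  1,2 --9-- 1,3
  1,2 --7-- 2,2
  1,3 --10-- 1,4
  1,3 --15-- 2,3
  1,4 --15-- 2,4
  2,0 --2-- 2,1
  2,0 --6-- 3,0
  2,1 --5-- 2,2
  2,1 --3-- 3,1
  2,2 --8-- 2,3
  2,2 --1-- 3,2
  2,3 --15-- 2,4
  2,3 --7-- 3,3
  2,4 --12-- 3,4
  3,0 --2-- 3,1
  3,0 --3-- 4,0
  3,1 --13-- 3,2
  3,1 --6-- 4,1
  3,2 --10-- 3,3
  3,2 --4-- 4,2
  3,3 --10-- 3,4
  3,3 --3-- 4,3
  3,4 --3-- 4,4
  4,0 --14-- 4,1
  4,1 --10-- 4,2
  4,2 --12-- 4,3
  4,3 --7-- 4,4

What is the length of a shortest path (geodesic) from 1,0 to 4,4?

Shortest path: 1,0 → 2,0 → 2,1 → 2,2 → 3,2 → 3,3 → 4,3 → 4,4, total weight = 34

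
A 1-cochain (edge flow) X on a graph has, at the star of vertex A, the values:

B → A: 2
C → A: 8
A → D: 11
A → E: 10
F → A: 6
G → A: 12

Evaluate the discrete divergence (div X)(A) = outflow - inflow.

Divergence = sum of outgoing flows = (-2) + (-8) + 11 + 10 + (-6) + (-12) = -7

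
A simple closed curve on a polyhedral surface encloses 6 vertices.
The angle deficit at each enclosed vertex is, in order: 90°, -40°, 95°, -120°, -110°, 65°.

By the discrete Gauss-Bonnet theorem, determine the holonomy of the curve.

Holonomy = total enclosed curvature = 90° + (-40°) + 95° + (-120°) + (-110°) + 65° = -20°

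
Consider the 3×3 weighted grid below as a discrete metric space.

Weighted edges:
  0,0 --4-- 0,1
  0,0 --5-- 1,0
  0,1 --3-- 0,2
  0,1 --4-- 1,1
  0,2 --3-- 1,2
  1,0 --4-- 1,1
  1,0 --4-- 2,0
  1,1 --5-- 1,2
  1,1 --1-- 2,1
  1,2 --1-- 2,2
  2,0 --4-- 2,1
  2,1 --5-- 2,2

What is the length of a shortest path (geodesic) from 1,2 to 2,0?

Shortest path: 1,2 → 2,2 → 2,1 → 2,0, total weight = 10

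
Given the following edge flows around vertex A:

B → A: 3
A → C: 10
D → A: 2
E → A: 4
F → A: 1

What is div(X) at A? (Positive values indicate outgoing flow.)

Divergence = sum of outgoing flows = (-3) + 10 + (-2) + (-4) + (-1) = 0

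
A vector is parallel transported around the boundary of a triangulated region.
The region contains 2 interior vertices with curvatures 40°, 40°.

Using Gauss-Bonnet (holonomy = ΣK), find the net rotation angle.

Holonomy = total enclosed curvature = 40° + 40° = 80°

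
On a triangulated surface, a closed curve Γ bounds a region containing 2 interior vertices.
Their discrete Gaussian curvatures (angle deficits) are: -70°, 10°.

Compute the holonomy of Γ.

Holonomy = total enclosed curvature = (-70°) + 10° = -60°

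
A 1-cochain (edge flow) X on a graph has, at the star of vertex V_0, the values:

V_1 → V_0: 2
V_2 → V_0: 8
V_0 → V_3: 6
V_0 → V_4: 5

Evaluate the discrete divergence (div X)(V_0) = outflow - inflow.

Divergence = sum of outgoing flows = (-2) + (-8) + 6 + 5 = 1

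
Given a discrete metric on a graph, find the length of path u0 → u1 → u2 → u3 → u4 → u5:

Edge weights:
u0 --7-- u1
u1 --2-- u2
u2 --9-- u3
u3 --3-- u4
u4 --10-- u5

Arc length = 7 + 2 + 9 + 3 + 10 = 31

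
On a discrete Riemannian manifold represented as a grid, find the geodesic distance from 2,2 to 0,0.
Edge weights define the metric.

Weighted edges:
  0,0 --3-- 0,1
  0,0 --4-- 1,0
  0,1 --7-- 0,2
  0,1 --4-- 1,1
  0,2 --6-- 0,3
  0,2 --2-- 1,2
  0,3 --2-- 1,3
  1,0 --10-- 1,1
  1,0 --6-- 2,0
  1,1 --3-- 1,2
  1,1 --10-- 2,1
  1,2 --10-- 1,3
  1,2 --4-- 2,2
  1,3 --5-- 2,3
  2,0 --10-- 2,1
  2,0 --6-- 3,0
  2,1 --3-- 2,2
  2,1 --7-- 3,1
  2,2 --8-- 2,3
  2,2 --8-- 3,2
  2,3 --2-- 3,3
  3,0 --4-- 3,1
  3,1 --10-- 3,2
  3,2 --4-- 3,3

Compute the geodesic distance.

Shortest path: 2,2 → 1,2 → 1,1 → 0,1 → 0,0, total weight = 14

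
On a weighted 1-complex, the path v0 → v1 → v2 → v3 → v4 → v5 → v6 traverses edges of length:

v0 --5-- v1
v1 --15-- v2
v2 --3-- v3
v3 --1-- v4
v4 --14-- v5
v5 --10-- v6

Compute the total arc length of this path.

Arc length = 5 + 15 + 3 + 1 + 14 + 10 = 48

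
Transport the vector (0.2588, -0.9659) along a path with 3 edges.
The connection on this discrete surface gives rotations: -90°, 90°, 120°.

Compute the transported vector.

Total rotation: (-90°) + 90° + 120° = 120°. Final vector: (0.7071, 0.7071)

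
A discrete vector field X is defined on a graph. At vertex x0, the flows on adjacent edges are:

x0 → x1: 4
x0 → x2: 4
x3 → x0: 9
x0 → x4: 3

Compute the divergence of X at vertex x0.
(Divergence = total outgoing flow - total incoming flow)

Divergence = sum of outgoing flows = 4 + 4 + (-9) + 3 = 2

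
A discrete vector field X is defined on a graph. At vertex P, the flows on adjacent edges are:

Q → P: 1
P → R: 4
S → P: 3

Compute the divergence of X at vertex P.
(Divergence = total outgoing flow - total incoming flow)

Divergence = sum of outgoing flows = (-1) + 4 + (-3) = 0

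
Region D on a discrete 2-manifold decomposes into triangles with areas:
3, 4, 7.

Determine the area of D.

3 + 4 + 7 = 14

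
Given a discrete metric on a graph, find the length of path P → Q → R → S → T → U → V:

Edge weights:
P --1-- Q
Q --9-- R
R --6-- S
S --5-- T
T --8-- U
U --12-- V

Arc length = 1 + 9 + 6 + 5 + 8 + 12 = 41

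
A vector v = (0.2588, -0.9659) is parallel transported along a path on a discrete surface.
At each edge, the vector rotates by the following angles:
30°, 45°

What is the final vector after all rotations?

Total rotation: 30° + 45° = 75°. Final vector: (1, 0)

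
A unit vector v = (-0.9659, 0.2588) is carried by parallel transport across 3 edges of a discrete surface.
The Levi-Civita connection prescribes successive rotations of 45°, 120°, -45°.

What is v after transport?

Total rotation: 45° + 120° + (-45°) = 120°. Final vector: (0.2588, -0.9659)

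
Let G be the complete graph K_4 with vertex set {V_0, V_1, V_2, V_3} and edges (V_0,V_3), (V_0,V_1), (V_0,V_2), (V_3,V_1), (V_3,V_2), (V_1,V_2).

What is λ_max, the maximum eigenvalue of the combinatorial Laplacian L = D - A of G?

For the complete graph K_n, L = nI − J (J = all-ones matrix). J has eigenvalues n (once, eigenvector 𝟙) and 0 (multiplicity n−1), so L has eigenvalues 0 (once) and n (multiplicity n−1). Here n = 4: eigenvalue 0 once and 4 with multiplicity 3.
Laplacian eigenvalues: [0.0, 4.0, 4.0, 4.0]. Largest eigenvalue (spectral radius) = 4.0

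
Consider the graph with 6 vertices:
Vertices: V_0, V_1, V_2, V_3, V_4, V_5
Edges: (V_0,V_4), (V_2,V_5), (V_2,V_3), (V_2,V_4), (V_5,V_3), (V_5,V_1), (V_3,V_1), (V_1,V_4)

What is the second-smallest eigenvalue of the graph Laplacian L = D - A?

Degrees: deg(V_0) = 1, deg(V_1) = 3, deg(V_2) = 3, deg(V_3) = 3, deg(V_4) = 3, deg(V_5) = 3.
L = D − A with rows/columns ordered (V_0, V_1, V_2, V_3, V_4, V_5):
  [ 1,  0,  0,  0, -1,  0]
  [ 0,  3,  0, -1, -1, -1]
  [ 0,  0,  3, -1, -1, -1]
  [ 0, -1, -1,  3,  0, -1]
  [-1, -1, -1,  0,  3,  0]
  [ 0, -1, -1, -1,  0,  3]
Characteristic polynomial: det(λI − L) = λ(λ² − 6λ + 4)(λ − 3)²(λ − 4).
Roots: λ = 0; (λ² − 6λ + 4) = 0 ⇒ λ = 3 ± √5 ≈ 0.7639, 5.2361; (λ − 3) = 0 ⇒ λ = 3 (multiplicity 2); (λ − 4) = 0 ⇒ λ = 4.
(Check: the roots sum (with multiplicity) to 16, matching trace L = Σdeg = 2·8 = 16.)
Laplacian eigenvalues: [0.0, 0.7639, 3.0, 3.0, 4.0, 5.2361]. Algebraic connectivity (smallest non-zero eigenvalue) = 0.7639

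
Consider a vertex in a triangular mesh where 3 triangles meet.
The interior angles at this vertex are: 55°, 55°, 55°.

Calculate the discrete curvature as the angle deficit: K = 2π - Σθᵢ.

Sum of angles = 165°. K = 360° - 165° = 195°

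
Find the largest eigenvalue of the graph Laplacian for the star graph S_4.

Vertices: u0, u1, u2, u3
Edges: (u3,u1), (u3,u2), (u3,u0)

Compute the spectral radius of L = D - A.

The star S_4 is the complete bipartite graph K_{1,3} (one hub of degree 3, 3 leaves of degree 1). The Laplacian spectrum of K_{p,q} is 0, p (multiplicity q−1), q (multiplicity p−1), p+q. With p = 1, q = 3: 0 once, 1 with multiplicity 2, and 4 once. (Check: trace L = sum of degrees = 6 = 2·1 + 4.)
Laplacian eigenvalues: [0.0, 1.0, 1.0, 4.0]. Largest eigenvalue (spectral radius) = 4.0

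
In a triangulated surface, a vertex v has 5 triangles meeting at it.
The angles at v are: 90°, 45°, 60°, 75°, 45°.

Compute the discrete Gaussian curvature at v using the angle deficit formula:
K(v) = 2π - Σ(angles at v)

Sum of angles = 315°. K = 360° - 315° = 45°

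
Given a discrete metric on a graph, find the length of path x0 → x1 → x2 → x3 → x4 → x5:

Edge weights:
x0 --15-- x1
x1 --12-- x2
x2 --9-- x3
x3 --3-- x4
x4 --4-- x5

Arc length = 15 + 12 + 9 + 3 + 4 = 43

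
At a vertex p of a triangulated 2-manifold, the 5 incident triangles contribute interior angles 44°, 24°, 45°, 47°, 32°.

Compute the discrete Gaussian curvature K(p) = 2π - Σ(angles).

Sum of angles = 192°. K = 360° - 192° = 168° = 14π/15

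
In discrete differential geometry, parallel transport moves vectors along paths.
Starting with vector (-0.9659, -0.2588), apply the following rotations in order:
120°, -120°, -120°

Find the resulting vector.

Total rotation: 120° + (-120°) + (-120°) = -120°. Final vector: (0.2588, 0.9659)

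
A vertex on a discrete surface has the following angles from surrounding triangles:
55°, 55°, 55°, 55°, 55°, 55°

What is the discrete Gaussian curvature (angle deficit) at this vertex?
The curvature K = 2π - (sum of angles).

Sum of angles = 330°. K = 360° - 330° = 30° = π/6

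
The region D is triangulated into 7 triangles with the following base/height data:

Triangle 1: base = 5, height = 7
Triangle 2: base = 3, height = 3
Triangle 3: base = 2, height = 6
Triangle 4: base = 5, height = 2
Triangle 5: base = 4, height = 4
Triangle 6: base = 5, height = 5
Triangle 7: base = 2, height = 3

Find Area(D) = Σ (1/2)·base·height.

(1/2)×5×7 + (1/2)×3×3 + (1/2)×2×6 + (1/2)×5×2 + (1/2)×4×4 + (1/2)×5×5 + (1/2)×2×3 = 56.5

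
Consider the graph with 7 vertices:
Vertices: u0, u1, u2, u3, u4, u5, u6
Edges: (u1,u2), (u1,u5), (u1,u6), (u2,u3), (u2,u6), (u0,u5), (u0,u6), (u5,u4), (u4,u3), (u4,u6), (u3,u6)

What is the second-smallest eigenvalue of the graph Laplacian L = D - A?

Degrees: deg(u0) = 2, deg(u1) = 3, deg(u2) = 3, deg(u3) = 3, deg(u4) = 3, deg(u5) = 3, deg(u6) = 5.
L = D − A with rows/columns ordered (u0, u1, u2, u3, u4, u5, u6):
  [ 2,  0,  0,  0,  0, -1, -1]
  [ 0,  3, -1,  0,  0, -1, -1]
  [ 0, -1,  3, -1,  0,  0, -1]
  [ 0,  0, -1,  3, -1,  0, -1]
  [ 0,  0,  0, -1,  3, -1, -1]
  [-1, -1,  0,  0, -1,  3,  0]
  [-1, -1, -1, -1, -1,  0,  5]
Characteristic polynomial: det(λI − L) = λ(λ² − 6λ + 7)(λ² − 7λ + 11)(λ² − 9λ + 17).
Roots: λ = 0; (λ² − 6λ + 7) = 0 ⇒ λ = 3 ± √2 ≈ 1.5858, 4.4142; (λ² − 7λ + 11) = 0 ⇒ λ = (7 ± √5)/2 ≈ 2.382, 4.618; (λ² − 9λ + 17) = 0 ⇒ λ = (9 ± √13)/2 ≈ 2.6972, 6.3028.
(Check: the roots sum (with multiplicity) to 22, matching trace L = Σdeg = 2·11 = 22.)
Laplacian eigenvalues: [0.0, 1.5858, 2.382, 2.6972, 4.4142, 4.618, 6.3028]. Algebraic connectivity (smallest non-zero eigenvalue) = 1.5858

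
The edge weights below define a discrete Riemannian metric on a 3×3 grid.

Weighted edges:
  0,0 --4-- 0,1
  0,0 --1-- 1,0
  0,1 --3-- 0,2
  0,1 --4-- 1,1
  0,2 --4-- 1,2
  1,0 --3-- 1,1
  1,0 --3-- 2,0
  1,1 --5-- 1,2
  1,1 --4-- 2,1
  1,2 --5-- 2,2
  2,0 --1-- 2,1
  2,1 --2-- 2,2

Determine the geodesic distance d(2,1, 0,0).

Shortest path: 2,1 → 2,0 → 1,0 → 0,0, total weight = 5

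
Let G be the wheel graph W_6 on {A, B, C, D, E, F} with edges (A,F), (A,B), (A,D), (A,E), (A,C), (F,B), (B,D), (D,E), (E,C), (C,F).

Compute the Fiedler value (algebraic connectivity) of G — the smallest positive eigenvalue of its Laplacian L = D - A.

The wheel W_6 is the join K_1 ∨ C_5 (a hub joined to every vertex of a cycle of length 5). For a join G ∨ H (G on p vertices, H on q vertices) the Laplacian spectrum is 0, p+q, the eigenvalues of L(G) other than one 0 each shifted by +q, and the eigenvalues of L(H) other than one 0 each shifted by +p. With G = K_1 (p = 1, nothing left after dropping its 0) and H = C_5 (q = 5, eigenvalues 2 − 2cos(2πk/5), k = 0, …, 4; drop k = 0), the spectrum of W_6 is 0, 6, and 1 + (2 − 2cos(2πk/5)) = 3 − 2cos(2πk/5) for k = 1, …, 4:
k=1: 3 − 2cos(2π/5) = 2.382; k=2: 3 − 2cos(4π/5) = 4.618; k=3: 3 − 2cos(6π/5) = 4.618; k=4: 3 − 2cos(8π/5) = 2.382.
Laplacian eigenvalues: [0.0, 2.382, 2.382, 4.618, 4.618, 6.0]. Algebraic connectivity (smallest non-zero eigenvalue) = 2.382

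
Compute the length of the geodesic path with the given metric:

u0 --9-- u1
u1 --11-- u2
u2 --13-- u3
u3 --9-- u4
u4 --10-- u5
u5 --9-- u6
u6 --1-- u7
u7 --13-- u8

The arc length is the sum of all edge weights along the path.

Arc length = 9 + 11 + 13 + 9 + 10 + 9 + 1 + 13 = 75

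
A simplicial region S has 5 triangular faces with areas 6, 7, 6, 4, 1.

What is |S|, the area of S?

6 + 7 + 6 + 4 + 1 = 24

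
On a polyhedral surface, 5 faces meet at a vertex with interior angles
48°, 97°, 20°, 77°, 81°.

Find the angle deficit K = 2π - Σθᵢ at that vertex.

Sum of angles = 323°. K = 360° - 323° = 37° = 37π/180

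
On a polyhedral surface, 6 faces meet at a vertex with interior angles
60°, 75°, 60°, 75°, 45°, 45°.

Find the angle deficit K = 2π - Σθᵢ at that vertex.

Sum of angles = 360°. K = 360° - 360° = 0°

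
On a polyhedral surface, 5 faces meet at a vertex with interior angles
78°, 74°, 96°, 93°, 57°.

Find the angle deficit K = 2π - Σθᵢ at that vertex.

Sum of angles = 398°. K = 360° - 398° = -38° = -19π/90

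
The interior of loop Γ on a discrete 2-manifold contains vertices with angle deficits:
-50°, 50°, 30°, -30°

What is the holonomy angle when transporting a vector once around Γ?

Holonomy = total enclosed curvature = (-50°) + 50° + 30° + (-30°) = 0°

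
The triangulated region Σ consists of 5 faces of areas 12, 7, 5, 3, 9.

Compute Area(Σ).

12 + 7 + 5 + 3 + 9 = 36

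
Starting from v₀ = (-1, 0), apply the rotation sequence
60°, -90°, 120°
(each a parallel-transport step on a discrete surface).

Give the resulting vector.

Total rotation: 60° + (-90°) + 120° = 90°. Final vector: (0, -1)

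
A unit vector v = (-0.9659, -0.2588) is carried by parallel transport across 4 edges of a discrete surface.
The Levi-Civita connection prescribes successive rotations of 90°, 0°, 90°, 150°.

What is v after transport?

Total rotation: 90° + 0° + 90° + 150° = 330° ≡ -30° (mod 360°). Final vector: (-0.9659, 0.2588)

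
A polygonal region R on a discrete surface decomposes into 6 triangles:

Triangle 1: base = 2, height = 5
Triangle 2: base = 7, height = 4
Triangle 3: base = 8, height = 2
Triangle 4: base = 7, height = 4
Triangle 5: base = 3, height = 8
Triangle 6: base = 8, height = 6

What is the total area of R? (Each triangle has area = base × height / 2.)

(1/2)×2×5 + (1/2)×7×4 + (1/2)×8×2 + (1/2)×7×4 + (1/2)×3×8 + (1/2)×8×6 = 77.0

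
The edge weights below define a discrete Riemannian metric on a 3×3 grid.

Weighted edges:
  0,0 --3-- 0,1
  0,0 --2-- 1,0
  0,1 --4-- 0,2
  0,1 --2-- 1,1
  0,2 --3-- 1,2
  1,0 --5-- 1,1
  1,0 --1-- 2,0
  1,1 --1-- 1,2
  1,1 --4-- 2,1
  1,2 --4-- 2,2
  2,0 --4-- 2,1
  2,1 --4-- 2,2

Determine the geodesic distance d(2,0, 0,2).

Shortest path: 2,0 → 1,0 → 0,0 → 0,1 → 0,2, total weight = 10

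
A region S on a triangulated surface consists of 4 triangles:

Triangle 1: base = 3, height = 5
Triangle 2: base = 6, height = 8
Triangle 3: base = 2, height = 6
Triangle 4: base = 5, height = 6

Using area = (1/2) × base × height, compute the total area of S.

(1/2)×3×5 + (1/2)×6×8 + (1/2)×2×6 + (1/2)×5×6 = 52.5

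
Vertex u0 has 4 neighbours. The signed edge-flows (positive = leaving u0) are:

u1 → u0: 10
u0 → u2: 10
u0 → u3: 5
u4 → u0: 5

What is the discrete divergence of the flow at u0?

Divergence = sum of outgoing flows = (-10) + 10 + 5 + (-5) = 0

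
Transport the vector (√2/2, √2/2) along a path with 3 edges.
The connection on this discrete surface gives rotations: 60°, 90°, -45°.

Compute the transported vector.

Total rotation: 60° + 90° + (-45°) = 105°. Final vector: (-0.8660, 0.5000)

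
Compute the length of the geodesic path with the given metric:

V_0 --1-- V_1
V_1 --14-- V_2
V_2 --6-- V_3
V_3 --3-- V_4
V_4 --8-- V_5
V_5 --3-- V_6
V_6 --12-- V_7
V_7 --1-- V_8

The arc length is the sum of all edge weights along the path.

Arc length = 1 + 14 + 6 + 3 + 8 + 3 + 12 + 1 = 48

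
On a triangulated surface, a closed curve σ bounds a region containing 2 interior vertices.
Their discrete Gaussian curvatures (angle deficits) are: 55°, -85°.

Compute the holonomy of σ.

Holonomy = total enclosed curvature = 55° + (-85°) = -30°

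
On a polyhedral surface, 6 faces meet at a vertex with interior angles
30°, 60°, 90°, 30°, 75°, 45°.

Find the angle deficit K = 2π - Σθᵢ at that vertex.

Sum of angles = 330°. K = 360° - 330° = 30° = π/6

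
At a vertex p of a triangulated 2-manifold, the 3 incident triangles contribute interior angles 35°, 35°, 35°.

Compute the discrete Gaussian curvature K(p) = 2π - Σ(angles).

Sum of angles = 105°. K = 360° - 105° = 255° = 17π/12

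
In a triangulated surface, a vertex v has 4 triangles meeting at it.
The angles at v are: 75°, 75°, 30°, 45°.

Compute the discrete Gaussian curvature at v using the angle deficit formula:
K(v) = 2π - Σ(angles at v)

Sum of angles = 225°. K = 360° - 225° = 135° = 3π/4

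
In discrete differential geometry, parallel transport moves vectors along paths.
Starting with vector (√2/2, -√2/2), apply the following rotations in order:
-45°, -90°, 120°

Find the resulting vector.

Total rotation: (-45°) + (-90°) + 120° = -15°. Final vector: (0.5000, -0.8660)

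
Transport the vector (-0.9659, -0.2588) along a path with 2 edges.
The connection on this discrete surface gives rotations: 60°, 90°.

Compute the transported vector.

Total rotation: 60° + 90° = 150°. Final vector: (0.9659, -0.2588)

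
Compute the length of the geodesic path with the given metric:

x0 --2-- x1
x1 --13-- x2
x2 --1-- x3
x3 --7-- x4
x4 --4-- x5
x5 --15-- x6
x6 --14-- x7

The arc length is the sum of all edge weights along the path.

Arc length = 2 + 13 + 1 + 7 + 4 + 15 + 14 = 56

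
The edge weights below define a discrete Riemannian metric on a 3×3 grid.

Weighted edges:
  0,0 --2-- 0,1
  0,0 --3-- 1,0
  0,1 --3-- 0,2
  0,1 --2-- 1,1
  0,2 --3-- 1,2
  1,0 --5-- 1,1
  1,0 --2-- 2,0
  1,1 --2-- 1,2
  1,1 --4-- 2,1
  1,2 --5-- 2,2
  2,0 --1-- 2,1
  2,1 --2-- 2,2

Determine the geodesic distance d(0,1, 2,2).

Shortest path: 0,1 → 1,1 → 2,1 → 2,2, total weight = 8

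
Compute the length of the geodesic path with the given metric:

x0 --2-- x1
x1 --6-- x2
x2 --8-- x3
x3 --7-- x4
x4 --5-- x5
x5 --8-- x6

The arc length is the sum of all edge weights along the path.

Arc length = 2 + 6 + 8 + 7 + 5 + 8 = 36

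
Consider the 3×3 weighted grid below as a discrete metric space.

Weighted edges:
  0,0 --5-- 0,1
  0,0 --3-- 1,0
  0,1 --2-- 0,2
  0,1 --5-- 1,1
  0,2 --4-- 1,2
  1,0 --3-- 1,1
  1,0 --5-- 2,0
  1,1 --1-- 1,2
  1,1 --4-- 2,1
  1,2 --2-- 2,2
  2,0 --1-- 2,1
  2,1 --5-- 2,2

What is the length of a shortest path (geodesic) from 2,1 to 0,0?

Shortest path: 2,1 → 2,0 → 1,0 → 0,0, total weight = 9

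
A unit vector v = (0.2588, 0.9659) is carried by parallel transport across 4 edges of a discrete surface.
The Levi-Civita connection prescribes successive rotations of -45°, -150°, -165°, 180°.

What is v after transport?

Total rotation: (-45°) + (-150°) + (-165°) + 180° = -180° ≡ 180° (mod 360°). Final vector: (-0.2588, -0.9659)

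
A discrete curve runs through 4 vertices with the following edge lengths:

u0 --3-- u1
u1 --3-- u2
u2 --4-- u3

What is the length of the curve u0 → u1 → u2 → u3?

Arc length = 3 + 3 + 4 = 10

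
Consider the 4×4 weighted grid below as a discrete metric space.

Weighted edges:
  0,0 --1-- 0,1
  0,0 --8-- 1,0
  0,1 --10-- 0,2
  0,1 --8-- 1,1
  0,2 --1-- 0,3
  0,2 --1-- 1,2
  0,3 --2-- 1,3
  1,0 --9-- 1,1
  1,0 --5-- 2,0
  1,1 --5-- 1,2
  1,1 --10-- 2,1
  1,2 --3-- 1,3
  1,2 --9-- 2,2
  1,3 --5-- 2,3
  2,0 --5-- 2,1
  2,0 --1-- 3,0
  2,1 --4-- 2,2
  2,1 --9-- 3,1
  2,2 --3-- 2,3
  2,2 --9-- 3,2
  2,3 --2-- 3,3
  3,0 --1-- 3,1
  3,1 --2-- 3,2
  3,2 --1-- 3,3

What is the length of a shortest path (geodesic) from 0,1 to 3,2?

Shortest path: 0,1 → 0,0 → 1,0 → 2,0 → 3,0 → 3,1 → 3,2, total weight = 18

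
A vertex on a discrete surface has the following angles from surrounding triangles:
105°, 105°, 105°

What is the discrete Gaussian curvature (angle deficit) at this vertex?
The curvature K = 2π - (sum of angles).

Sum of angles = 315°. K = 360° - 315° = 45° = π/4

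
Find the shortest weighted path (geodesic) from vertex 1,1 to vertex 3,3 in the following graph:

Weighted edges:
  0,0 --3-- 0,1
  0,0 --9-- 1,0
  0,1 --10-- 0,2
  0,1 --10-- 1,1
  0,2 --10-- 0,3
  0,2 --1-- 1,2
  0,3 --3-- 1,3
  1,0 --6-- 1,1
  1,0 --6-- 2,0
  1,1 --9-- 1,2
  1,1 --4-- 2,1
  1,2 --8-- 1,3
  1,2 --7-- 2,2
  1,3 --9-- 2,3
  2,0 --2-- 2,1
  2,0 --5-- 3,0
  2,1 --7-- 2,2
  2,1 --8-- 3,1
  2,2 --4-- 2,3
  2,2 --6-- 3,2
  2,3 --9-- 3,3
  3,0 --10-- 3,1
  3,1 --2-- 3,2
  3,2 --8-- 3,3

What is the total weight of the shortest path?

Shortest path: 1,1 → 2,1 → 3,1 → 3,2 → 3,3, total weight = 22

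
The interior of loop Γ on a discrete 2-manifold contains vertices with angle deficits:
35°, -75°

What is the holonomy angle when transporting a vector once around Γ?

Holonomy = total enclosed curvature = 35° + (-75°) = -40°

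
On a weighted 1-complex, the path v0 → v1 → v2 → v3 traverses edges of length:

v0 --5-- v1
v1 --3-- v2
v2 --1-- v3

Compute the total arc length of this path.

Arc length = 5 + 3 + 1 = 9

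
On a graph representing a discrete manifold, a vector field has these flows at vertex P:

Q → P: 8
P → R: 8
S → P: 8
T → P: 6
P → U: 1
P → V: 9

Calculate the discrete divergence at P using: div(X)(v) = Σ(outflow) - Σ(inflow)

Divergence = sum of outgoing flows = (-8) + 8 + (-8) + (-6) + 1 + 9 = -4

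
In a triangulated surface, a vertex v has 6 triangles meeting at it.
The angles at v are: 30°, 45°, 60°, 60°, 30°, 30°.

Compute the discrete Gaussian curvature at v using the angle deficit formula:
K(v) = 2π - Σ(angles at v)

Sum of angles = 255°. K = 360° - 255° = 105°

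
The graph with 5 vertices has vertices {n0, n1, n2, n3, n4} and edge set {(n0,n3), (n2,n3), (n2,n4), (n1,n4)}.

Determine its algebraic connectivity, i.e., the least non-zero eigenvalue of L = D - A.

Degrees: deg(n0) = 1, deg(n1) = 1, deg(n2) = 2, deg(n3) = 2, deg(n4) = 2.
L = D − A with rows/columns ordered (n0, n1, n2, n3, n4):
  [ 1,  0,  0, -1,  0]
  [ 0,  1,  0,  0, -1]
  [ 0,  0,  2, -1, -1]
  [-1,  0, -1,  2,  0]
  [ 0, -1, -1,  0,  2]
Characteristic polynomial: det(λI − L) = λ(λ² − 3λ + 1)(λ² − 5λ + 5).
Roots: λ = 0; (λ² − 3λ + 1) = 0 ⇒ λ = (3 ± √5)/2 ≈ 0.382, 2.618; (λ² − 5λ + 5) = 0 ⇒ λ = (5 ± √5)/2 ≈ 1.382, 3.618.
(Check: the roots sum (with multiplicity) to 8, matching trace L = Σdeg = 2·4 = 8.)
Laplacian eigenvalues: [0.0, 0.382, 1.382, 2.618, 3.618]. Algebraic connectivity (smallest non-zero eigenvalue) = 0.382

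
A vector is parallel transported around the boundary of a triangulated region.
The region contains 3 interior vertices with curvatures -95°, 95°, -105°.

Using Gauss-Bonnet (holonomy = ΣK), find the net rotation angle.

Holonomy = total enclosed curvature = (-95°) + 95° + (-105°) = -105°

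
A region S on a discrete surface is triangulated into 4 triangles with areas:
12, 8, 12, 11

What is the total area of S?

12 + 8 + 12 + 11 = 43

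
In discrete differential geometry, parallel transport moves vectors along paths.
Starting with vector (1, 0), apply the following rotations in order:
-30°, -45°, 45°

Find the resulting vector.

Total rotation: (-30°) + (-45°) + 45° = -30°. Final vector: (0.8660, -0.5000)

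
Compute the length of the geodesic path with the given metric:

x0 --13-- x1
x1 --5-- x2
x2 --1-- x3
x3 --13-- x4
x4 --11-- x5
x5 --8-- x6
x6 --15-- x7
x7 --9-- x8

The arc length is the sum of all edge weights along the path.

Arc length = 13 + 5 + 1 + 13 + 11 + 8 + 15 + 9 = 75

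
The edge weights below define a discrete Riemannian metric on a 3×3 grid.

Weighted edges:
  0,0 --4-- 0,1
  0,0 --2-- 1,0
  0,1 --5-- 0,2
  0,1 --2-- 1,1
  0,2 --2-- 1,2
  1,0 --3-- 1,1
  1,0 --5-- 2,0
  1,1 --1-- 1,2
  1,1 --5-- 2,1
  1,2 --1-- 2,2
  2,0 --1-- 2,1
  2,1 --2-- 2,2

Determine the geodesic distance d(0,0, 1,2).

Shortest path: 0,0 → 1,0 → 1,1 → 1,2, total weight = 6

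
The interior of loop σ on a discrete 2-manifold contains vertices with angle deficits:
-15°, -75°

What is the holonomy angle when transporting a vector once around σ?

Holonomy = total enclosed curvature = (-15°) + (-75°) = -90°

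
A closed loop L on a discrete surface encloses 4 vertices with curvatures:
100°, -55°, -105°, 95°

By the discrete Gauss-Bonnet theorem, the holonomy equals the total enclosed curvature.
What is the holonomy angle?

Holonomy = total enclosed curvature = 100° + (-55°) + (-105°) + 95° = 35°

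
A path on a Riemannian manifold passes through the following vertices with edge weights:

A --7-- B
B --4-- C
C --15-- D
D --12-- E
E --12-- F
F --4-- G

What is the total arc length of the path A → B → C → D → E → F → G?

Arc length = 7 + 4 + 15 + 12 + 12 + 4 = 54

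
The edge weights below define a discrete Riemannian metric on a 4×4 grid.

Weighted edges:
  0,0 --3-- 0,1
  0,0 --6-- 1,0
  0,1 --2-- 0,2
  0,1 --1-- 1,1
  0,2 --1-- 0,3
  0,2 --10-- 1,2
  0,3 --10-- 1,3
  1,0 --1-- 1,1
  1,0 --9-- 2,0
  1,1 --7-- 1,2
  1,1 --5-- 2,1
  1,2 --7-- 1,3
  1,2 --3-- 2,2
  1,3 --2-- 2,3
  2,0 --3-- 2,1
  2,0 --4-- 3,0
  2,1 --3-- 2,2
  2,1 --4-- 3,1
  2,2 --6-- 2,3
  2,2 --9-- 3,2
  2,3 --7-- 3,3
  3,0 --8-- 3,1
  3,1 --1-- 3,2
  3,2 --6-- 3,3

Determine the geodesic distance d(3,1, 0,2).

Shortest path: 3,1 → 2,1 → 1,1 → 0,1 → 0,2, total weight = 12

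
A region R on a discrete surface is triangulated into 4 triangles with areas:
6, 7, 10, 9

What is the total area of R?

6 + 7 + 10 + 9 = 32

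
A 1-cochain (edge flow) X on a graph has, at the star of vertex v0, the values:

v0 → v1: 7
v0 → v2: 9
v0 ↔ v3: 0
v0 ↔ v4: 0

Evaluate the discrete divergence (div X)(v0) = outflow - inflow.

Divergence = sum of outgoing flows = 7 + 9 + 0 + 0 = 16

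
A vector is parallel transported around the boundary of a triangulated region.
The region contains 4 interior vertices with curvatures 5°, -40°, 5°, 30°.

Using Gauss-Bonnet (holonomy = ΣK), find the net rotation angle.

Holonomy = total enclosed curvature = 5° + (-40°) + 5° + 30° = 0°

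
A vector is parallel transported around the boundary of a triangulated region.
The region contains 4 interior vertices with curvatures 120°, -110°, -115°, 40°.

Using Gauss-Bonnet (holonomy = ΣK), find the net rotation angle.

Holonomy = total enclosed curvature = 120° + (-110°) + (-115°) + 40° = -65°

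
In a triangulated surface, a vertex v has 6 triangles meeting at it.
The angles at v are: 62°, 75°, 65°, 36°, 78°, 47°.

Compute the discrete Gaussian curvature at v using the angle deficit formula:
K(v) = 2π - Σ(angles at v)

Sum of angles = 363°. K = 360° - 363° = -3° = -π/60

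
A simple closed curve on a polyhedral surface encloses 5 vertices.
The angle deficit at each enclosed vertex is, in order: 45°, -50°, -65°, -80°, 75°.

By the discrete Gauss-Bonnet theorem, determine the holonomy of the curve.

Holonomy = total enclosed curvature = 45° + (-50°) + (-65°) + (-80°) + 75° = -75°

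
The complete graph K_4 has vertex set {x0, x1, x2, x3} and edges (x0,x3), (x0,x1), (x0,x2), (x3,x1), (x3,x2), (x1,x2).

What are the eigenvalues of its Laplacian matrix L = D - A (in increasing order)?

For the complete graph K_n, L = nI − J (J = all-ones matrix). J has eigenvalues n (once, eigenvector 𝟙) and 0 (multiplicity n−1), so L has eigenvalues 0 (once) and n (multiplicity n−1). Here n = 4: eigenvalue 0 once and 4 with multiplicity 3.
Laplacian eigenvalues (increasing order): [0.0, 4.0, 4.0, 4.0]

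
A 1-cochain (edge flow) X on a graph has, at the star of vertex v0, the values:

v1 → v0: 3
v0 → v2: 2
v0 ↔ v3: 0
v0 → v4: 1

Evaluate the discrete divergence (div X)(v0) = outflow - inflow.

Divergence = sum of outgoing flows = (-3) + 2 + 0 + 1 = 0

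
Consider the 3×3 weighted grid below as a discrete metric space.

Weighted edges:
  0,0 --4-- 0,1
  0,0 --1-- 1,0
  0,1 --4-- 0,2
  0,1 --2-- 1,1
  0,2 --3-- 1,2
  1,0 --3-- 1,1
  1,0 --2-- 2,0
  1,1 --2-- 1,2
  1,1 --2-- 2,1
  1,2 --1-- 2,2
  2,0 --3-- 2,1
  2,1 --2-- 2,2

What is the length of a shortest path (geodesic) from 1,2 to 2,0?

Shortest path: 1,2 → 2,2 → 2,1 → 2,0, total weight = 6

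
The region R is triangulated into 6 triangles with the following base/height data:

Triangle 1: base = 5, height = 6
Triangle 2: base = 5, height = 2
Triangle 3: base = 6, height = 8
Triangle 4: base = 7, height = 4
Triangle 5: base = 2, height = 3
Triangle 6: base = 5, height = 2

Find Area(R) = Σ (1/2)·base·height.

(1/2)×5×6 + (1/2)×5×2 + (1/2)×6×8 + (1/2)×7×4 + (1/2)×2×3 + (1/2)×5×2 = 66.0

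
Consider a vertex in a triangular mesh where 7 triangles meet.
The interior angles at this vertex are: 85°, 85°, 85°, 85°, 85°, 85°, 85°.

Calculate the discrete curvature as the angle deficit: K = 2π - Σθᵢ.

Sum of angles = 595°. K = 360° - 595° = -235°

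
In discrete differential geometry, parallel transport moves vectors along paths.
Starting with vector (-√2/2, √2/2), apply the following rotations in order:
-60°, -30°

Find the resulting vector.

Total rotation: (-60°) + (-30°) = -90°. Final vector: (0.7071, 0.7071)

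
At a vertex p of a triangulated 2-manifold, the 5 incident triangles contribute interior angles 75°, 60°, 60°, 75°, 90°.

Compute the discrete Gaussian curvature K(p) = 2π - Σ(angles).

Sum of angles = 360°. K = 360° - 360° = 0° = 0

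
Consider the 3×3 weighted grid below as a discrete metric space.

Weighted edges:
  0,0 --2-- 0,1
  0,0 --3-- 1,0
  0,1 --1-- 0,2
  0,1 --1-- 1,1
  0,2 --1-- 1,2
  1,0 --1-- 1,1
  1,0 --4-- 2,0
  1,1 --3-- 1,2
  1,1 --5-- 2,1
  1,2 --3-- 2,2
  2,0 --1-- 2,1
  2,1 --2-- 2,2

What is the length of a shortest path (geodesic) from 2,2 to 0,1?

Shortest path: 2,2 → 1,2 → 0,2 → 0,1, total weight = 5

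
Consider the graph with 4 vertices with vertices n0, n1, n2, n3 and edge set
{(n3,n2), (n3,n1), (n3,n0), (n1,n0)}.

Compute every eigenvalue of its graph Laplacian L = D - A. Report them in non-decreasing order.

Degrees: deg(n0) = 2, deg(n1) = 2, deg(n2) = 1, deg(n3) = 3.
L = D − A with rows/columns ordered (n0, n1, n2, n3):
  [ 2, -1,  0, -1]
  [-1,  2,  0, -1]
  [ 0,  0,  1, -1]
  [-1, -1, -1,  3]
Characteristic polynomial: det(λI − L) = λ(λ − 1)(λ − 3)(λ − 4).
Roots: λ = 0; (λ − 1) = 0 ⇒ λ = 1; (λ − 3) = 0 ⇒ λ = 3; (λ − 4) = 0 ⇒ λ = 4.
(Check: the roots sum (with multiplicity) to 8, matching trace L = Σdeg = 2·4 = 8.)
Laplacian eigenvalues (increasing order): [0.0, 1.0, 3.0, 4.0]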